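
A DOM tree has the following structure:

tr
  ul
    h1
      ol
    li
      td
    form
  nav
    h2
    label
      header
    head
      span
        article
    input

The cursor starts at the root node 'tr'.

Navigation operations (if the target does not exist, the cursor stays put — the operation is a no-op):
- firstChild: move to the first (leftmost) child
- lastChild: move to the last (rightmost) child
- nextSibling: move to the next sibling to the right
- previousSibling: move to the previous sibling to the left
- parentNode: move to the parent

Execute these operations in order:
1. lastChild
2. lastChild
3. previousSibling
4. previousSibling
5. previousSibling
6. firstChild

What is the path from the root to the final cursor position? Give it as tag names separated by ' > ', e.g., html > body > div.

After 1 (lastChild): nav
After 2 (lastChild): input
After 3 (previousSibling): head
After 4 (previousSibling): label
After 5 (previousSibling): h2
After 6 (firstChild): h2 (no-op, stayed)

Answer: tr > nav > h2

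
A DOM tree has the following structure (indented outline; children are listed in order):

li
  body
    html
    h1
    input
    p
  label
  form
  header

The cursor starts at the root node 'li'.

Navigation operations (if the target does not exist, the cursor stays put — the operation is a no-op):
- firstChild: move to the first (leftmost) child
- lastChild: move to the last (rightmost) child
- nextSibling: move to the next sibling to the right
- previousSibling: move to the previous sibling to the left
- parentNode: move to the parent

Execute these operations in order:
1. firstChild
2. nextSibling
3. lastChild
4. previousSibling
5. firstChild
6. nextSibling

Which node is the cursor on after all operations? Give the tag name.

Answer: h1

Derivation:
After 1 (firstChild): body
After 2 (nextSibling): label
After 3 (lastChild): label (no-op, stayed)
After 4 (previousSibling): body
After 5 (firstChild): html
After 6 (nextSibling): h1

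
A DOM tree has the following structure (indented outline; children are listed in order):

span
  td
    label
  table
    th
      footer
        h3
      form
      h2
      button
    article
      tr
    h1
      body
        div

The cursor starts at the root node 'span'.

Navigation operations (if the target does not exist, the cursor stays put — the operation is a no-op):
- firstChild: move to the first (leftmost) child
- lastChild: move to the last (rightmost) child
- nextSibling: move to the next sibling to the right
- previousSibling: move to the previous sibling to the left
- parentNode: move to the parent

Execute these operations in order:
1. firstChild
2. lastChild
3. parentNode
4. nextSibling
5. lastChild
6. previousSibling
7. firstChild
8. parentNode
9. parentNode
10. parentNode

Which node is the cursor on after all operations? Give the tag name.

After 1 (firstChild): td
After 2 (lastChild): label
After 3 (parentNode): td
After 4 (nextSibling): table
After 5 (lastChild): h1
After 6 (previousSibling): article
After 7 (firstChild): tr
After 8 (parentNode): article
After 9 (parentNode): table
After 10 (parentNode): span

Answer: span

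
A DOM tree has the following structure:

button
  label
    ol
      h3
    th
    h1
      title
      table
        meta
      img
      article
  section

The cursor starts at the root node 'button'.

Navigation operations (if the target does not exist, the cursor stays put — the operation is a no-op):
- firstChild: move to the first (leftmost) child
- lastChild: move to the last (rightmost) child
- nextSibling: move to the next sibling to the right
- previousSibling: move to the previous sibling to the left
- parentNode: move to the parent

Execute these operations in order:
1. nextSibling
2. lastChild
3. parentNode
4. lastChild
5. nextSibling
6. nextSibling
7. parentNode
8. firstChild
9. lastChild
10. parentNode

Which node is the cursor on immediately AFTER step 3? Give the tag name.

Answer: button

Derivation:
After 1 (nextSibling): button (no-op, stayed)
After 2 (lastChild): section
After 3 (parentNode): button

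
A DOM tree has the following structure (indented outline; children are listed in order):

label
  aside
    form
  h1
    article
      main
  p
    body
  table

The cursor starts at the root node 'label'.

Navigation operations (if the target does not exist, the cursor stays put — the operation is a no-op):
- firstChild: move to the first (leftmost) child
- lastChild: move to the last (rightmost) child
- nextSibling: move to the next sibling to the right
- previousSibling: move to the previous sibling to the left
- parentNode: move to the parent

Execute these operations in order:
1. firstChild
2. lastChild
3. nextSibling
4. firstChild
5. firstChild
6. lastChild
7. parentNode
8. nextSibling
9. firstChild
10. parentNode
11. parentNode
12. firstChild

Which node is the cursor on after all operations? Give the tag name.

After 1 (firstChild): aside
After 2 (lastChild): form
After 3 (nextSibling): form (no-op, stayed)
After 4 (firstChild): form (no-op, stayed)
After 5 (firstChild): form (no-op, stayed)
After 6 (lastChild): form (no-op, stayed)
After 7 (parentNode): aside
After 8 (nextSibling): h1
After 9 (firstChild): article
After 10 (parentNode): h1
After 11 (parentNode): label
After 12 (firstChild): aside

Answer: aside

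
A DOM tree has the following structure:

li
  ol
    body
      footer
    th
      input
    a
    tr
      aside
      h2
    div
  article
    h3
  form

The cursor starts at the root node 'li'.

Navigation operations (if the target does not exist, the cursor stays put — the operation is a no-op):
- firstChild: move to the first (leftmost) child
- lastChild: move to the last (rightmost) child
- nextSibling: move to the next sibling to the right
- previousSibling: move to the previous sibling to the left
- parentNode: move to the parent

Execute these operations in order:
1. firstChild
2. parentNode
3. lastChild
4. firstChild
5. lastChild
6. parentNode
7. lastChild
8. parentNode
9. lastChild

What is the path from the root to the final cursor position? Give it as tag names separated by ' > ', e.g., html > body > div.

After 1 (firstChild): ol
After 2 (parentNode): li
After 3 (lastChild): form
After 4 (firstChild): form (no-op, stayed)
After 5 (lastChild): form (no-op, stayed)
After 6 (parentNode): li
After 7 (lastChild): form
After 8 (parentNode): li
After 9 (lastChild): form

Answer: li > form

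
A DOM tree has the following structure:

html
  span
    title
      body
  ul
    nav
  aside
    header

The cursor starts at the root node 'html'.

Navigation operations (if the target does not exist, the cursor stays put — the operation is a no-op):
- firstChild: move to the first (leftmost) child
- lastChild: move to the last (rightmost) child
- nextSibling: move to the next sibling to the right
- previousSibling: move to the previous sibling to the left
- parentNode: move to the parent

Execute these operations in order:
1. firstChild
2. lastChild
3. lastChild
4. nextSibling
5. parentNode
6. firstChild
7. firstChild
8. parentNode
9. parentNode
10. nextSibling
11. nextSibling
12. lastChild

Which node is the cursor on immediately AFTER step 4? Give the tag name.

After 1 (firstChild): span
After 2 (lastChild): title
After 3 (lastChild): body
After 4 (nextSibling): body (no-op, stayed)

Answer: body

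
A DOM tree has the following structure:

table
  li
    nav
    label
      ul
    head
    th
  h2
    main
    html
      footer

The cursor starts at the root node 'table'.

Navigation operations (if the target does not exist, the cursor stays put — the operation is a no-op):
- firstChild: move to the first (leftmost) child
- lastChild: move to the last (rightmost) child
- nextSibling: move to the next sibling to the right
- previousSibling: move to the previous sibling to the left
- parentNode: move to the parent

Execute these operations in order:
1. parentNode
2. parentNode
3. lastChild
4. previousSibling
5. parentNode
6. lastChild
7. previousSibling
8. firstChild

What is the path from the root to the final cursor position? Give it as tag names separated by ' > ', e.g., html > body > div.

Answer: table > li > nav

Derivation:
After 1 (parentNode): table (no-op, stayed)
After 2 (parentNode): table (no-op, stayed)
After 3 (lastChild): h2
After 4 (previousSibling): li
After 5 (parentNode): table
After 6 (lastChild): h2
After 7 (previousSibling): li
After 8 (firstChild): nav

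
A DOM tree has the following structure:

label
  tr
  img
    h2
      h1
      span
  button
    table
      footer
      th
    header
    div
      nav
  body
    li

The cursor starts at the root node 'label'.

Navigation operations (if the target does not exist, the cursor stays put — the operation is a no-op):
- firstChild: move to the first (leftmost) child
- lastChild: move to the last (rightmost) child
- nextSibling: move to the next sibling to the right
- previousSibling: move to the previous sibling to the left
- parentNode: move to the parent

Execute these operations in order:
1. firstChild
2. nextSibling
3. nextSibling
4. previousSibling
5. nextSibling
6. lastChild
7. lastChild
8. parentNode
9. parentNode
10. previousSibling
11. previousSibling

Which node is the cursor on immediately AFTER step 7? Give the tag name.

After 1 (firstChild): tr
After 2 (nextSibling): img
After 3 (nextSibling): button
After 4 (previousSibling): img
After 5 (nextSibling): button
After 6 (lastChild): div
After 7 (lastChild): nav

Answer: nav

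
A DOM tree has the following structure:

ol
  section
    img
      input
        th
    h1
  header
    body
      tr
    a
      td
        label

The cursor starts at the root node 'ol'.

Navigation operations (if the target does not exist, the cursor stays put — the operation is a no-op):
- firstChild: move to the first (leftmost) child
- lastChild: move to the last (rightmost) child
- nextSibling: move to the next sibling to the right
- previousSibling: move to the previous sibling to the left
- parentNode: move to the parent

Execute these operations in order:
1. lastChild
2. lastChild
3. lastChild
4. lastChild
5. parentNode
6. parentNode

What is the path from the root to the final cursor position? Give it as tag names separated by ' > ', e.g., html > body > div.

After 1 (lastChild): header
After 2 (lastChild): a
After 3 (lastChild): td
After 4 (lastChild): label
After 5 (parentNode): td
After 6 (parentNode): a

Answer: ol > header > a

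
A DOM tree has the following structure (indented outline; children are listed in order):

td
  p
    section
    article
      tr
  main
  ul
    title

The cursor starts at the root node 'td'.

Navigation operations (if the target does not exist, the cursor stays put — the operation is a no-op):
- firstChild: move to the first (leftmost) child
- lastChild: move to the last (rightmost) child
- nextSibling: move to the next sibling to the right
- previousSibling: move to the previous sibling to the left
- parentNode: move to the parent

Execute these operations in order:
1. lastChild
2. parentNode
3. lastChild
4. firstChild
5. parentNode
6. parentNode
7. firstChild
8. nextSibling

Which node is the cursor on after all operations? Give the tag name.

After 1 (lastChild): ul
After 2 (parentNode): td
After 3 (lastChild): ul
After 4 (firstChild): title
After 5 (parentNode): ul
After 6 (parentNode): td
After 7 (firstChild): p
After 8 (nextSibling): main

Answer: main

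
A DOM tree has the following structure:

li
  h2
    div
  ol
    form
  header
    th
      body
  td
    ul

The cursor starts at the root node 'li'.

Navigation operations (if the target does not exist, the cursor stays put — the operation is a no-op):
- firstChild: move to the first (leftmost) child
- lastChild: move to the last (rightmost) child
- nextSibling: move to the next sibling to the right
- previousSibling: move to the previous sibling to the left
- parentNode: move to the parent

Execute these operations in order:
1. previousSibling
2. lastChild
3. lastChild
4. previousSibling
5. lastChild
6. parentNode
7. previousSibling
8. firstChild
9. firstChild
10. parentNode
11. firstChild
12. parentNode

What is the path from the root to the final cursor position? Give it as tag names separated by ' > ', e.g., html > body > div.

Answer: li > header > th

Derivation:
After 1 (previousSibling): li (no-op, stayed)
After 2 (lastChild): td
After 3 (lastChild): ul
After 4 (previousSibling): ul (no-op, stayed)
After 5 (lastChild): ul (no-op, stayed)
After 6 (parentNode): td
After 7 (previousSibling): header
After 8 (firstChild): th
After 9 (firstChild): body
After 10 (parentNode): th
After 11 (firstChild): body
After 12 (parentNode): th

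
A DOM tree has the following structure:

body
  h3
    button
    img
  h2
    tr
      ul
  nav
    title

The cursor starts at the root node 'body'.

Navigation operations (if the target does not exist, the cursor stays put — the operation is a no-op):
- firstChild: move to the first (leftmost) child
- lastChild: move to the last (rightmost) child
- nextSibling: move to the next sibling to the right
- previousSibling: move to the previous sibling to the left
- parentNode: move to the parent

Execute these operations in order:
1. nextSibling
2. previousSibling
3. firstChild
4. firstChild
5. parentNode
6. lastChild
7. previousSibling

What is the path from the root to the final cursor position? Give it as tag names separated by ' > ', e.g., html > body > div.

After 1 (nextSibling): body (no-op, stayed)
After 2 (previousSibling): body (no-op, stayed)
After 3 (firstChild): h3
After 4 (firstChild): button
After 5 (parentNode): h3
After 6 (lastChild): img
After 7 (previousSibling): button

Answer: body > h3 > button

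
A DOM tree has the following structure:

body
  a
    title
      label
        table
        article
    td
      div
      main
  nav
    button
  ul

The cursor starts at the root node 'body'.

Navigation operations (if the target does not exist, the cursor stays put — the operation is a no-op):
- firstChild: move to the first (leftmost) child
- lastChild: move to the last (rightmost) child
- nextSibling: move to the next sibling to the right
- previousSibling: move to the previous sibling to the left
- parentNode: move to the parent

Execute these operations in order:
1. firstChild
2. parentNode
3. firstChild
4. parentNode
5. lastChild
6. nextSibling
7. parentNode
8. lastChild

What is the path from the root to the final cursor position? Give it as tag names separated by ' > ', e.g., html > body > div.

Answer: body > ul

Derivation:
After 1 (firstChild): a
After 2 (parentNode): body
After 3 (firstChild): a
After 4 (parentNode): body
After 5 (lastChild): ul
After 6 (nextSibling): ul (no-op, stayed)
After 7 (parentNode): body
After 8 (lastChild): ul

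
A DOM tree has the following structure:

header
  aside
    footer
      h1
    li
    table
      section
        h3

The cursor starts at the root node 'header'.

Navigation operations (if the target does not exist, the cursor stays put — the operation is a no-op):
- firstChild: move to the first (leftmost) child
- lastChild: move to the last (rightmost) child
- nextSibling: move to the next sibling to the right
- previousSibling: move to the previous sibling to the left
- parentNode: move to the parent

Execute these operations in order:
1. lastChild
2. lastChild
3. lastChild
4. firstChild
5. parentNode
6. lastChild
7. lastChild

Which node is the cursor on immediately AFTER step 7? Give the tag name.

Answer: h3

Derivation:
After 1 (lastChild): aside
After 2 (lastChild): table
After 3 (lastChild): section
After 4 (firstChild): h3
After 5 (parentNode): section
After 6 (lastChild): h3
After 7 (lastChild): h3 (no-op, stayed)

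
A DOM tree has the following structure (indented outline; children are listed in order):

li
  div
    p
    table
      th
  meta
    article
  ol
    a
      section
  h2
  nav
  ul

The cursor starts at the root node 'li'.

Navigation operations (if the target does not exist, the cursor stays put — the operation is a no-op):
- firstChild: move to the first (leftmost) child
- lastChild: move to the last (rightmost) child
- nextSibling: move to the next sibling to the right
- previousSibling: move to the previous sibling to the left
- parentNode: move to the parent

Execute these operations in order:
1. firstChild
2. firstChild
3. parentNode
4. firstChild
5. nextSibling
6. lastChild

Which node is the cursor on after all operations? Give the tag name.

After 1 (firstChild): div
After 2 (firstChild): p
After 3 (parentNode): div
After 4 (firstChild): p
After 5 (nextSibling): table
After 6 (lastChild): th

Answer: th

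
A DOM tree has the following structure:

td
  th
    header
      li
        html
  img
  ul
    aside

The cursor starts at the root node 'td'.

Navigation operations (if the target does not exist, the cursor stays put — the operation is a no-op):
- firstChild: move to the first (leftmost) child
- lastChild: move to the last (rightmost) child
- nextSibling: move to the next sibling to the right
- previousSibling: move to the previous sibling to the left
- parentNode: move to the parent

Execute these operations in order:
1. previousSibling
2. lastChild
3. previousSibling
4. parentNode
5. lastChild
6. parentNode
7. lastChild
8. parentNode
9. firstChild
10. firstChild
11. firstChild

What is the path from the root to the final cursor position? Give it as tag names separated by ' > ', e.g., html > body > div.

Answer: td > th > header > li

Derivation:
After 1 (previousSibling): td (no-op, stayed)
After 2 (lastChild): ul
After 3 (previousSibling): img
After 4 (parentNode): td
After 5 (lastChild): ul
After 6 (parentNode): td
After 7 (lastChild): ul
After 8 (parentNode): td
After 9 (firstChild): th
After 10 (firstChild): header
After 11 (firstChild): li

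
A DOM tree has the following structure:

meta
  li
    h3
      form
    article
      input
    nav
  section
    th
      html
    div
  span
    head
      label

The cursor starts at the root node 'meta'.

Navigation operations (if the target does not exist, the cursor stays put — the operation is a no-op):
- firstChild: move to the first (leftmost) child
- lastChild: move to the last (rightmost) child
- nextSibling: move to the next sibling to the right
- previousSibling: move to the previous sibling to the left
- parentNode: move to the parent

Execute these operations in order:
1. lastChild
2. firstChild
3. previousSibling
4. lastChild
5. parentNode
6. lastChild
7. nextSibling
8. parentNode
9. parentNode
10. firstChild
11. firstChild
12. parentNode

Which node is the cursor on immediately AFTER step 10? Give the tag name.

After 1 (lastChild): span
After 2 (firstChild): head
After 3 (previousSibling): head (no-op, stayed)
After 4 (lastChild): label
After 5 (parentNode): head
After 6 (lastChild): label
After 7 (nextSibling): label (no-op, stayed)
After 8 (parentNode): head
After 9 (parentNode): span
After 10 (firstChild): head

Answer: head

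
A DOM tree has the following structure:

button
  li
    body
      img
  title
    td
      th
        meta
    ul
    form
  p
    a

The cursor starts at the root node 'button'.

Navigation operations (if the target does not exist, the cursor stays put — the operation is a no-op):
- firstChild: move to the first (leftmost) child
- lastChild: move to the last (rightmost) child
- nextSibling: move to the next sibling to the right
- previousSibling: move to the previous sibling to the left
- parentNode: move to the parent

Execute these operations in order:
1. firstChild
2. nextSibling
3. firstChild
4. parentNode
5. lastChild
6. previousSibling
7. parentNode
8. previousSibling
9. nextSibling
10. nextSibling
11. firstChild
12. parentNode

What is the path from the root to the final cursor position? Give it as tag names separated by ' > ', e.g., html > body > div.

After 1 (firstChild): li
After 2 (nextSibling): title
After 3 (firstChild): td
After 4 (parentNode): title
After 5 (lastChild): form
After 6 (previousSibling): ul
After 7 (parentNode): title
After 8 (previousSibling): li
After 9 (nextSibling): title
After 10 (nextSibling): p
After 11 (firstChild): a
After 12 (parentNode): p

Answer: button > p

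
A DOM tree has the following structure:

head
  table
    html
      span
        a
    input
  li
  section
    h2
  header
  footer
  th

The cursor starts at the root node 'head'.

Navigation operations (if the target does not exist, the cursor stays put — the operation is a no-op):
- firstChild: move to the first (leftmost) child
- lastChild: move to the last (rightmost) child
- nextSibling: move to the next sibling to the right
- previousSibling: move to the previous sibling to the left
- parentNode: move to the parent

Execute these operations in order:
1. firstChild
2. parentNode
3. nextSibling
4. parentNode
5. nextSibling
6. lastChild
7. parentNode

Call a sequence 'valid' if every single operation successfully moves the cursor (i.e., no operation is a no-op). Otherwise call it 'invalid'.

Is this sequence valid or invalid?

Answer: invalid

Derivation:
After 1 (firstChild): table
After 2 (parentNode): head
After 3 (nextSibling): head (no-op, stayed)
After 4 (parentNode): head (no-op, stayed)
After 5 (nextSibling): head (no-op, stayed)
After 6 (lastChild): th
After 7 (parentNode): head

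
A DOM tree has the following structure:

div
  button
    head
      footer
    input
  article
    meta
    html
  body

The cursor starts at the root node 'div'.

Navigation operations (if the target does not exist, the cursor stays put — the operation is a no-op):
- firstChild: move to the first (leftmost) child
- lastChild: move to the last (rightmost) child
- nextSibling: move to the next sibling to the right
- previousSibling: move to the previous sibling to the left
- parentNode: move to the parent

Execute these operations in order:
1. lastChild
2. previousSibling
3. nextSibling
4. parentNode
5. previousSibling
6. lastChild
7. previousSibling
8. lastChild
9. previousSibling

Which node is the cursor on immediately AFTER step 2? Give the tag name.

Answer: article

Derivation:
After 1 (lastChild): body
After 2 (previousSibling): article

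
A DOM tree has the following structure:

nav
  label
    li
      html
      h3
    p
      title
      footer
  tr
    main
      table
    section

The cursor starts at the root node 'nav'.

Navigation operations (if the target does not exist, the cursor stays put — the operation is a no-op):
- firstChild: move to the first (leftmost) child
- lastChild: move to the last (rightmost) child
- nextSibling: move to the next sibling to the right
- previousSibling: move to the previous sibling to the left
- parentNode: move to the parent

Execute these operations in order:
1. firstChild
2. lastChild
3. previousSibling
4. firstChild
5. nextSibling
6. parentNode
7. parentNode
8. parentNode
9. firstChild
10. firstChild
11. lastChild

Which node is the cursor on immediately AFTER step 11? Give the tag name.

Answer: h3

Derivation:
After 1 (firstChild): label
After 2 (lastChild): p
After 3 (previousSibling): li
After 4 (firstChild): html
After 5 (nextSibling): h3
After 6 (parentNode): li
After 7 (parentNode): label
After 8 (parentNode): nav
After 9 (firstChild): label
After 10 (firstChild): li
After 11 (lastChild): h3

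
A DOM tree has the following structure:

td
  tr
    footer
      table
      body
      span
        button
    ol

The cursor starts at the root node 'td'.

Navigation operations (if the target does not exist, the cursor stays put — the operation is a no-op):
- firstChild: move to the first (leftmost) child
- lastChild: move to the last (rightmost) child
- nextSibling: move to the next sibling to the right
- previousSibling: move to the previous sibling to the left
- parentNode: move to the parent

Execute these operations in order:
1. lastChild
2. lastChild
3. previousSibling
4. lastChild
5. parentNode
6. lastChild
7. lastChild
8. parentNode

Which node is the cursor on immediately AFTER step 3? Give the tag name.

After 1 (lastChild): tr
After 2 (lastChild): ol
After 3 (previousSibling): footer

Answer: footer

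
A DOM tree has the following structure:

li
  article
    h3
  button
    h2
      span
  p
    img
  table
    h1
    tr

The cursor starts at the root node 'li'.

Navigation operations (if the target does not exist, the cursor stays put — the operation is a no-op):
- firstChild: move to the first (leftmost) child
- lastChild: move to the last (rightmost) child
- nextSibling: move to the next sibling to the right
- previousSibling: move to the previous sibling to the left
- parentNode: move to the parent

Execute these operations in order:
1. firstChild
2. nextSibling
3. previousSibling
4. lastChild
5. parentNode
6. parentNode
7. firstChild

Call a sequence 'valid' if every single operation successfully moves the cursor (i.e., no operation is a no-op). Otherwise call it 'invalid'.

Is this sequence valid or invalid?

Answer: valid

Derivation:
After 1 (firstChild): article
After 2 (nextSibling): button
After 3 (previousSibling): article
After 4 (lastChild): h3
After 5 (parentNode): article
After 6 (parentNode): li
After 7 (firstChild): article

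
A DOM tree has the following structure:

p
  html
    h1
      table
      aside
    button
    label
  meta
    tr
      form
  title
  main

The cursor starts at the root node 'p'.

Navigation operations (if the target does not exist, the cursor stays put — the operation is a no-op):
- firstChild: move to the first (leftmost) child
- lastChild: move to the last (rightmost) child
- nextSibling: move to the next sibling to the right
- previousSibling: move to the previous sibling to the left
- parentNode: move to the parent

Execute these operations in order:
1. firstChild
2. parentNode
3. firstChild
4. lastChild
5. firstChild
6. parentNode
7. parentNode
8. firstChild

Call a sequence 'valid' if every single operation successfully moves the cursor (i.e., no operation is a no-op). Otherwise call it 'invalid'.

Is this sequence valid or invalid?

After 1 (firstChild): html
After 2 (parentNode): p
After 3 (firstChild): html
After 4 (lastChild): label
After 5 (firstChild): label (no-op, stayed)
After 6 (parentNode): html
After 7 (parentNode): p
After 8 (firstChild): html

Answer: invalid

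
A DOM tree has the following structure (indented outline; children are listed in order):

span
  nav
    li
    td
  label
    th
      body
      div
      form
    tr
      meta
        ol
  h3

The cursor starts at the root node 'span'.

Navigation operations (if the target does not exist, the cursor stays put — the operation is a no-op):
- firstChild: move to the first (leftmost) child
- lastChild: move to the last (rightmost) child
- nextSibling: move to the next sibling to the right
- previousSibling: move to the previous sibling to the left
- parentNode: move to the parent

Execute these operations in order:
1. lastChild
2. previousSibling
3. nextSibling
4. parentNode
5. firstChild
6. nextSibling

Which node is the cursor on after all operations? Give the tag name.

Answer: label

Derivation:
After 1 (lastChild): h3
After 2 (previousSibling): label
After 3 (nextSibling): h3
After 4 (parentNode): span
After 5 (firstChild): nav
After 6 (nextSibling): label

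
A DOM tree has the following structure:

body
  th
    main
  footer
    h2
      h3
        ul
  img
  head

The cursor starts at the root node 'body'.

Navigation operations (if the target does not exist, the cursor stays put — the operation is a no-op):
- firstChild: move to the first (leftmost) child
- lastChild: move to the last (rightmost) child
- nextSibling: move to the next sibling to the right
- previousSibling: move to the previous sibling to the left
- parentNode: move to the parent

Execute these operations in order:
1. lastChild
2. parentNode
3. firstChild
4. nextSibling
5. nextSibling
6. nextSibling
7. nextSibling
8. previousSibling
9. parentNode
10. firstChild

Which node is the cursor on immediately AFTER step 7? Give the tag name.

Answer: head

Derivation:
After 1 (lastChild): head
After 2 (parentNode): body
After 3 (firstChild): th
After 4 (nextSibling): footer
After 5 (nextSibling): img
After 6 (nextSibling): head
After 7 (nextSibling): head (no-op, stayed)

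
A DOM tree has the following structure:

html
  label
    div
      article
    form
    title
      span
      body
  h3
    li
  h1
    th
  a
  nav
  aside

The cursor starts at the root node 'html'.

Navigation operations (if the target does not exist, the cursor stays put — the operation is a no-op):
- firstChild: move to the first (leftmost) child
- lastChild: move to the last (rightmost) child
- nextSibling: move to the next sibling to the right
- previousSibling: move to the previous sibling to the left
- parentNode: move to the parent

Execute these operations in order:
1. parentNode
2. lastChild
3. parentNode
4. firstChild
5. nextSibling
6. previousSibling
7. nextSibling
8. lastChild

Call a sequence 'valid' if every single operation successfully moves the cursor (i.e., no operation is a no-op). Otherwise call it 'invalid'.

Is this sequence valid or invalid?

Answer: invalid

Derivation:
After 1 (parentNode): html (no-op, stayed)
After 2 (lastChild): aside
After 3 (parentNode): html
After 4 (firstChild): label
After 5 (nextSibling): h3
After 6 (previousSibling): label
After 7 (nextSibling): h3
After 8 (lastChild): li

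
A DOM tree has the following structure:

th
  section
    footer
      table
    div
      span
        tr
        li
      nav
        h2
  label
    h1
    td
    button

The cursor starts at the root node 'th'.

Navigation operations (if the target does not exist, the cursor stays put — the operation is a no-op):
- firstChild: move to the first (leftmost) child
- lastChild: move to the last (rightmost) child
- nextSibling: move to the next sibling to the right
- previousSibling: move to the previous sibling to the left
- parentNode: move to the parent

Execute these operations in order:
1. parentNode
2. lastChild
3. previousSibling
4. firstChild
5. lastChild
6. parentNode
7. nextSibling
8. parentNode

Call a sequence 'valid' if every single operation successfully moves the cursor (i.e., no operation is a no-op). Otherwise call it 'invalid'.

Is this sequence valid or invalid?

After 1 (parentNode): th (no-op, stayed)
After 2 (lastChild): label
After 3 (previousSibling): section
After 4 (firstChild): footer
After 5 (lastChild): table
After 6 (parentNode): footer
After 7 (nextSibling): div
After 8 (parentNode): section

Answer: invalid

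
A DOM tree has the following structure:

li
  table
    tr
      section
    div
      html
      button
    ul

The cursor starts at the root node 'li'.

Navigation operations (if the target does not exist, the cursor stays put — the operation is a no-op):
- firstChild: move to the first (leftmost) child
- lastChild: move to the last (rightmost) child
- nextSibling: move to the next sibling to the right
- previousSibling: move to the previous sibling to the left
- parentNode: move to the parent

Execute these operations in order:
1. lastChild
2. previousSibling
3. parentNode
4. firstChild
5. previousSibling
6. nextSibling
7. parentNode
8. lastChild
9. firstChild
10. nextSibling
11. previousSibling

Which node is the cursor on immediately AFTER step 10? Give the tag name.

Answer: div

Derivation:
After 1 (lastChild): table
After 2 (previousSibling): table (no-op, stayed)
After 3 (parentNode): li
After 4 (firstChild): table
After 5 (previousSibling): table (no-op, stayed)
After 6 (nextSibling): table (no-op, stayed)
After 7 (parentNode): li
After 8 (lastChild): table
After 9 (firstChild): tr
After 10 (nextSibling): div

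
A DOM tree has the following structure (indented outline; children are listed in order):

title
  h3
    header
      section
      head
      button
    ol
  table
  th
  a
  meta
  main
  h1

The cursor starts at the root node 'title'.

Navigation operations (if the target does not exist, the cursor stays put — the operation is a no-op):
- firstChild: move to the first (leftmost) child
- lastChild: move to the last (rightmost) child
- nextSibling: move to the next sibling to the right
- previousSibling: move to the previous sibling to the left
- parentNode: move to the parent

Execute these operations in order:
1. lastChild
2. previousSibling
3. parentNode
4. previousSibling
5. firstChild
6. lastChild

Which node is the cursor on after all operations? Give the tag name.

Answer: ol

Derivation:
After 1 (lastChild): h1
After 2 (previousSibling): main
After 3 (parentNode): title
After 4 (previousSibling): title (no-op, stayed)
After 5 (firstChild): h3
After 6 (lastChild): ol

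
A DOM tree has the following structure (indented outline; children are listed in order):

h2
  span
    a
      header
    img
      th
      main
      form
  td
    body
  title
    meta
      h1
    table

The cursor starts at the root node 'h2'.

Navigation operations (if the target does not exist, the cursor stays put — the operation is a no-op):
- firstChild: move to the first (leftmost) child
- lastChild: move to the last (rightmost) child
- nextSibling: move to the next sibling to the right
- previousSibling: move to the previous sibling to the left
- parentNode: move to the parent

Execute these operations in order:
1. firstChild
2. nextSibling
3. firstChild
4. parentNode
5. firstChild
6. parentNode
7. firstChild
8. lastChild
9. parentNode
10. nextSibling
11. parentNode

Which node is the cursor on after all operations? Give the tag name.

After 1 (firstChild): span
After 2 (nextSibling): td
After 3 (firstChild): body
After 4 (parentNode): td
After 5 (firstChild): body
After 6 (parentNode): td
After 7 (firstChild): body
After 8 (lastChild): body (no-op, stayed)
After 9 (parentNode): td
After 10 (nextSibling): title
After 11 (parentNode): h2

Answer: h2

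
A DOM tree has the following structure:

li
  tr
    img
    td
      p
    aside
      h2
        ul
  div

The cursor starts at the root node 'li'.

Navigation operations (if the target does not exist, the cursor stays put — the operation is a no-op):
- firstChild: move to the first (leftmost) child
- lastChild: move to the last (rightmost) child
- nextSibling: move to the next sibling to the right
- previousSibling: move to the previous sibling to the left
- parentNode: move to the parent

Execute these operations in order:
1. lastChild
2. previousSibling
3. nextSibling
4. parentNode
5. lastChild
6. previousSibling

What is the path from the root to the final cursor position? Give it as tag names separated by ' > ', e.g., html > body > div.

Answer: li > tr

Derivation:
After 1 (lastChild): div
After 2 (previousSibling): tr
After 3 (nextSibling): div
After 4 (parentNode): li
After 5 (lastChild): div
After 6 (previousSibling): tr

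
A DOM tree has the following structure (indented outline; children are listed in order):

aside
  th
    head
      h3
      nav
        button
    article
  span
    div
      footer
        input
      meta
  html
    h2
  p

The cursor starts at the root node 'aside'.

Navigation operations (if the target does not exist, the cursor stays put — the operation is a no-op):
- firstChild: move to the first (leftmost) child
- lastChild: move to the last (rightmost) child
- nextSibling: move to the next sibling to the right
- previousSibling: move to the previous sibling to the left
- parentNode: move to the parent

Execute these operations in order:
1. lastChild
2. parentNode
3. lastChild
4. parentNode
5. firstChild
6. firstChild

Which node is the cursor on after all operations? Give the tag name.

Answer: head

Derivation:
After 1 (lastChild): p
After 2 (parentNode): aside
After 3 (lastChild): p
After 4 (parentNode): aside
After 5 (firstChild): th
After 6 (firstChild): head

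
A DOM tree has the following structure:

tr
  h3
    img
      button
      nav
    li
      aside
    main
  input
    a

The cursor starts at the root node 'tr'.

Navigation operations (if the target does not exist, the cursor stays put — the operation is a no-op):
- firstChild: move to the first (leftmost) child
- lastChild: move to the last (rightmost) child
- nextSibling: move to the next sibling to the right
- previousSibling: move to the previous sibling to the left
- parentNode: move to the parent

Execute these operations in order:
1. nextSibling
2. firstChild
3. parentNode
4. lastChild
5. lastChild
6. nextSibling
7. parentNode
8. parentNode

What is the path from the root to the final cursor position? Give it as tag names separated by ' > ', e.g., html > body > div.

Answer: tr

Derivation:
After 1 (nextSibling): tr (no-op, stayed)
After 2 (firstChild): h3
After 3 (parentNode): tr
After 4 (lastChild): input
After 5 (lastChild): a
After 6 (nextSibling): a (no-op, stayed)
After 7 (parentNode): input
After 8 (parentNode): tr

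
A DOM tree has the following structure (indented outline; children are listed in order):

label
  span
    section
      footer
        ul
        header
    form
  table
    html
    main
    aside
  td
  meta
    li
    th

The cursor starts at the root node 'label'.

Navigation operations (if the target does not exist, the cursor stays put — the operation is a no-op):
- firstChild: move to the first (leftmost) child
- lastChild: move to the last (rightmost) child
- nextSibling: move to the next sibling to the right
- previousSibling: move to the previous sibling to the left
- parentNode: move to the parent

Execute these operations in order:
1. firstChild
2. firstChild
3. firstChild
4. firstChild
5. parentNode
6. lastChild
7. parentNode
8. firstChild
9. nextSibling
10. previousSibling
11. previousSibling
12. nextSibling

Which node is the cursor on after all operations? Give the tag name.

Answer: header

Derivation:
After 1 (firstChild): span
After 2 (firstChild): section
After 3 (firstChild): footer
After 4 (firstChild): ul
After 5 (parentNode): footer
After 6 (lastChild): header
After 7 (parentNode): footer
After 8 (firstChild): ul
After 9 (nextSibling): header
After 10 (previousSibling): ul
After 11 (previousSibling): ul (no-op, stayed)
After 12 (nextSibling): header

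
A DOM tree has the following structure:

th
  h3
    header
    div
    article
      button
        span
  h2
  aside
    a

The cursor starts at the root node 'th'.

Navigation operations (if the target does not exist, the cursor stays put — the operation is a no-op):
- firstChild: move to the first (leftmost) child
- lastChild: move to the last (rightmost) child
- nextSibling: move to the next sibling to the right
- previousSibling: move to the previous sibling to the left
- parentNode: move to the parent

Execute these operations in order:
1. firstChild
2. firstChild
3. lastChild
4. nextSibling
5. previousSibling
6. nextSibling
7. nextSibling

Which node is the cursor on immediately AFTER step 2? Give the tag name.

Answer: header

Derivation:
After 1 (firstChild): h3
After 2 (firstChild): header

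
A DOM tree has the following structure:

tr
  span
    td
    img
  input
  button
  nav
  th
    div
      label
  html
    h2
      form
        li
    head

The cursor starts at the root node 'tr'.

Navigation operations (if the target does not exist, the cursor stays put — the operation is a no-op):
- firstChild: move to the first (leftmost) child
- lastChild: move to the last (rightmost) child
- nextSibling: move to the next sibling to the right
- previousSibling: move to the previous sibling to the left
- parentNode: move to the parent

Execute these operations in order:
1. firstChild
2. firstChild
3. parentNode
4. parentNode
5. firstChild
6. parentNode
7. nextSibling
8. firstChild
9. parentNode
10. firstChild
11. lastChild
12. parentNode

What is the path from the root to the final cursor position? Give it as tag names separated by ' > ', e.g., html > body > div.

Answer: tr > span

Derivation:
After 1 (firstChild): span
After 2 (firstChild): td
After 3 (parentNode): span
After 4 (parentNode): tr
After 5 (firstChild): span
After 6 (parentNode): tr
After 7 (nextSibling): tr (no-op, stayed)
After 8 (firstChild): span
After 9 (parentNode): tr
After 10 (firstChild): span
After 11 (lastChild): img
After 12 (parentNode): span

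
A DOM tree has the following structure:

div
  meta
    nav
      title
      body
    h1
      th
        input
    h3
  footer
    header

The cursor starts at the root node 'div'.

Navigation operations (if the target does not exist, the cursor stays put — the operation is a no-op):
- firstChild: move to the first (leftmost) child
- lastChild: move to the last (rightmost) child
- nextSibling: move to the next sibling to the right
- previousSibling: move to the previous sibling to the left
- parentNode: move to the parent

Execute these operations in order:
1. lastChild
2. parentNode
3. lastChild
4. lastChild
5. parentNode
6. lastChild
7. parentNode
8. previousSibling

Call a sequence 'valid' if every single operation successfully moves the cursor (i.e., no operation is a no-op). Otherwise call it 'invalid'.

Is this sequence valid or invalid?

After 1 (lastChild): footer
After 2 (parentNode): div
After 3 (lastChild): footer
After 4 (lastChild): header
After 5 (parentNode): footer
After 6 (lastChild): header
After 7 (parentNode): footer
After 8 (previousSibling): meta

Answer: valid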